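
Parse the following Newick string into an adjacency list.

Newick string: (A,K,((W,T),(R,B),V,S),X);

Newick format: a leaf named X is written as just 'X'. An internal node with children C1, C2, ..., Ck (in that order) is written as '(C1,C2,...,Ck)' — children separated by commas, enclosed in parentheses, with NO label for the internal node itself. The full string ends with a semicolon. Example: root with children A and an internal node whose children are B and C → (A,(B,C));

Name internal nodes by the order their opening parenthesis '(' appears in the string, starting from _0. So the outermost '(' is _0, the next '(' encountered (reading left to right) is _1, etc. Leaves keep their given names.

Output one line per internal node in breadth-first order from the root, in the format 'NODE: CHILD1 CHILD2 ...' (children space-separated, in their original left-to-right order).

Input: (A,K,((W,T),(R,B),V,S),X);
Scanning left-to-right, naming '(' by encounter order:
  pos 0: '(' -> open internal node _0 (depth 1)
  pos 5: '(' -> open internal node _1 (depth 2)
  pos 6: '(' -> open internal node _2 (depth 3)
  pos 10: ')' -> close internal node _2 (now at depth 2)
  pos 12: '(' -> open internal node _3 (depth 3)
  pos 16: ')' -> close internal node _3 (now at depth 2)
  pos 21: ')' -> close internal node _1 (now at depth 1)
  pos 24: ')' -> close internal node _0 (now at depth 0)
Total internal nodes: 4
BFS adjacency from root:
  _0: A K _1 X
  _1: _2 _3 V S
  _2: W T
  _3: R B

Answer: _0: A K _1 X
_1: _2 _3 V S
_2: W T
_3: R B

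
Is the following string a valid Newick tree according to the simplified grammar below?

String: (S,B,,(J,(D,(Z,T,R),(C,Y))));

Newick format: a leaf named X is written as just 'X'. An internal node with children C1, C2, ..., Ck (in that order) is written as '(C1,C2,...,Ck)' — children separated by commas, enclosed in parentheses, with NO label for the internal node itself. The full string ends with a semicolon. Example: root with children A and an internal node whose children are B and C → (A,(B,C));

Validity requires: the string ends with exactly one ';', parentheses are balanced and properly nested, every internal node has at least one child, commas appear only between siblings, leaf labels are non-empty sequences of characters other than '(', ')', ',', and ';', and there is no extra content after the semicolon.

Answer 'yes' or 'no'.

Answer: no

Derivation:
Input: (S,B,,(J,(D,(Z,T,R),(C,Y))));
Paren balance: 5 '(' vs 5 ')' OK
Ends with single ';': True
Full parse: FAILS (empty leaf label at pos 5)
Valid: False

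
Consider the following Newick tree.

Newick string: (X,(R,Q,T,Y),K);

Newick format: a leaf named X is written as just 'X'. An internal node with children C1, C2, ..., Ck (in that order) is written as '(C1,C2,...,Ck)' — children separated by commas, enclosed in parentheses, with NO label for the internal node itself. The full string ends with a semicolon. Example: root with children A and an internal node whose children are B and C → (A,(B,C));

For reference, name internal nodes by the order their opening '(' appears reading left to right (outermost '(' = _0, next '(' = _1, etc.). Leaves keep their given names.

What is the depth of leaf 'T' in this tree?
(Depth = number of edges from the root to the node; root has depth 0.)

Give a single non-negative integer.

Newick: (X,(R,Q,T,Y),K);
Naming internals by '(' encounter order: outermost '(' = _0, next = _1, ...
Query node: T
Path from root: _0 -> _1 -> T
Depth of T: 2 (number of edges from root)

Answer: 2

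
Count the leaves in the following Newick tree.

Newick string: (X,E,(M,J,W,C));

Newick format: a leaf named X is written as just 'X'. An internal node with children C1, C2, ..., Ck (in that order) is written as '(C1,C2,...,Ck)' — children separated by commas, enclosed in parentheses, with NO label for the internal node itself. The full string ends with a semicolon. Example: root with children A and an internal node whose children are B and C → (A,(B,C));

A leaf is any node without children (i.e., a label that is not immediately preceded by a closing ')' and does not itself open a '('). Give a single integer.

Newick: (X,E,(M,J,W,C));
Scan left-to-right; a leaf is any maximal label run not followed by '(':
  pos 1: leaf 'X' → count = 1
  pos 3: leaf 'E' → count = 2
  pos 6: leaf 'M' → count = 3
  pos 8: leaf 'J' → count = 4
  pos 10: leaf 'W' → count = 5
  pos 12: leaf 'C' → count = 6
Total leaves: 6

Answer: 6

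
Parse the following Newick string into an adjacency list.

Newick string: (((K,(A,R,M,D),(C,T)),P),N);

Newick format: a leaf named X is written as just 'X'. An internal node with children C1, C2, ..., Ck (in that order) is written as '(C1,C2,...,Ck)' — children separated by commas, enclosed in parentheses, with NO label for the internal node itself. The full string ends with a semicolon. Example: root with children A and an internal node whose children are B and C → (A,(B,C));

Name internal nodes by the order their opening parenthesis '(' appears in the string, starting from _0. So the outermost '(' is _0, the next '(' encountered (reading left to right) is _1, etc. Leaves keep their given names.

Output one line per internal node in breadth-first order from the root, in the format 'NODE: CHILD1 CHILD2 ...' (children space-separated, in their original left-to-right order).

Input: (((K,(A,R,M,D),(C,T)),P),N);
Scanning left-to-right, naming '(' by encounter order:
  pos 0: '(' -> open internal node _0 (depth 1)
  pos 1: '(' -> open internal node _1 (depth 2)
  pos 2: '(' -> open internal node _2 (depth 3)
  pos 5: '(' -> open internal node _3 (depth 4)
  pos 13: ')' -> close internal node _3 (now at depth 3)
  pos 15: '(' -> open internal node _4 (depth 4)
  pos 19: ')' -> close internal node _4 (now at depth 3)
  pos 20: ')' -> close internal node _2 (now at depth 2)
  pos 23: ')' -> close internal node _1 (now at depth 1)
  pos 26: ')' -> close internal node _0 (now at depth 0)
Total internal nodes: 5
BFS adjacency from root:
  _0: _1 N
  _1: _2 P
  _2: K _3 _4
  _3: A R M D
  _4: C T

Answer: _0: _1 N
_1: _2 P
_2: K _3 _4
_3: A R M D
_4: C T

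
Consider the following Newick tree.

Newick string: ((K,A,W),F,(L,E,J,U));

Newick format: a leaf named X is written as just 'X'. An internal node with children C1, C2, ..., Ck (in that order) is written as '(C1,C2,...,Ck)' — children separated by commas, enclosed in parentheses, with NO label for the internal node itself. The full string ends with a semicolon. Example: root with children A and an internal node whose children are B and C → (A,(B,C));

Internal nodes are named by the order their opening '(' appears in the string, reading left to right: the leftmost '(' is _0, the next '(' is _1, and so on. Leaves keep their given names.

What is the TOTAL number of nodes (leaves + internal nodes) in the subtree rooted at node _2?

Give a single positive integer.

Newick: ((K,A,W),F,(L,E,J,U));
Locate _2: it is the '(' at position 11 (the 3rd '(' reading left to right).
Query: subtree rooted at _2
_2: subtree_size = 1 + 4
  L: subtree_size = 1 + 0
  E: subtree_size = 1 + 0
  J: subtree_size = 1 + 0
  U: subtree_size = 1 + 0
Total subtree size of _2: 5

Answer: 5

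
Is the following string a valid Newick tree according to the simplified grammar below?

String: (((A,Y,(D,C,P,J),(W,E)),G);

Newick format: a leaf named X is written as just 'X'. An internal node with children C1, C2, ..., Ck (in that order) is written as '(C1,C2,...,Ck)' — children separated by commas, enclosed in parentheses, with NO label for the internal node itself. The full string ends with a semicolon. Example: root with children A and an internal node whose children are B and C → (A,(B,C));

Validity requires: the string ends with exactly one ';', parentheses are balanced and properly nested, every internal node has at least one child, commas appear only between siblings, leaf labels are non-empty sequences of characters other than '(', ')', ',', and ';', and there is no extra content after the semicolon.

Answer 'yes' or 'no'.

Answer: no

Derivation:
Input: (((A,Y,(D,C,P,J),(W,E)),G);
Paren balance: 5 '(' vs 4 ')' MISMATCH
Ends with single ';': True
Full parse: FAILS (expected , or ) at pos 26)
Valid: False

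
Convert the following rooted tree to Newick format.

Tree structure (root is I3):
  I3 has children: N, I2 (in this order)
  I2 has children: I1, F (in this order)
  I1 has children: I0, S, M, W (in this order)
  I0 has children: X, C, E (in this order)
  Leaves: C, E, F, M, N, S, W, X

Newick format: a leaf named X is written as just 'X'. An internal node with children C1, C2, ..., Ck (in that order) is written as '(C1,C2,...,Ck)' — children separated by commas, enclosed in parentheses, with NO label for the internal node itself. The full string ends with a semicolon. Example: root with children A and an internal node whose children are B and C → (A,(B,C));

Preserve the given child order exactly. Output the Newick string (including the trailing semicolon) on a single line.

internal I3 with children ['N', 'I2']
  leaf 'N' → 'N'
  internal I2 with children ['I1', 'F']
    internal I1 with children ['I0', 'S', 'M', 'W']
      internal I0 with children ['X', 'C', 'E']
        leaf 'X' → 'X'
        leaf 'C' → 'C'
        leaf 'E' → 'E'
      → '(X,C,E)'
      leaf 'S' → 'S'
      leaf 'M' → 'M'
      leaf 'W' → 'W'
    → '((X,C,E),S,M,W)'
    leaf 'F' → 'F'
  → '(((X,C,E),S,M,W),F)'
→ '(N,(((X,C,E),S,M,W),F))'
Final: (N,(((X,C,E),S,M,W),F));

Answer: (N,(((X,C,E),S,M,W),F));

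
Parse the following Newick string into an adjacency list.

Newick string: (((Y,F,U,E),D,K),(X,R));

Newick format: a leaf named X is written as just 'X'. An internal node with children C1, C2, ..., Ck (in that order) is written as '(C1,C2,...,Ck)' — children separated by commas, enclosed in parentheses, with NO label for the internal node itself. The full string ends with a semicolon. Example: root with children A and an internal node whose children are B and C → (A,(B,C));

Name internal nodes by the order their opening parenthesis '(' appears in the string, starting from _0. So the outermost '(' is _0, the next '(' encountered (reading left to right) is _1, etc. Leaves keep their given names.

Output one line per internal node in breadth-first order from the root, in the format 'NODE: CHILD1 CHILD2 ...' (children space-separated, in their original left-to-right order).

Input: (((Y,F,U,E),D,K),(X,R));
Scanning left-to-right, naming '(' by encounter order:
  pos 0: '(' -> open internal node _0 (depth 1)
  pos 1: '(' -> open internal node _1 (depth 2)
  pos 2: '(' -> open internal node _2 (depth 3)
  pos 10: ')' -> close internal node _2 (now at depth 2)
  pos 15: ')' -> close internal node _1 (now at depth 1)
  pos 17: '(' -> open internal node _3 (depth 2)
  pos 21: ')' -> close internal node _3 (now at depth 1)
  pos 22: ')' -> close internal node _0 (now at depth 0)
Total internal nodes: 4
BFS adjacency from root:
  _0: _1 _3
  _1: _2 D K
  _3: X R
  _2: Y F U E

Answer: _0: _1 _3
_1: _2 D K
_3: X R
_2: Y F U E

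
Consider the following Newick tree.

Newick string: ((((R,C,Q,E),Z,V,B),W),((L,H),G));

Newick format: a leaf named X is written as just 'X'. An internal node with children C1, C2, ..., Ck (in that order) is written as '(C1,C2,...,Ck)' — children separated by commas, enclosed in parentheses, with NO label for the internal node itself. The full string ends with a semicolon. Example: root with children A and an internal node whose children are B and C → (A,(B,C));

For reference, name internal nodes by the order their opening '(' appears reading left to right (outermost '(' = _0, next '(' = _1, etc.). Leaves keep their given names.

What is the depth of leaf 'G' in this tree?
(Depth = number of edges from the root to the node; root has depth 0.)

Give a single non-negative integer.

Newick: ((((R,C,Q,E),Z,V,B),W),((L,H),G));
Naming internals by '(' encounter order: outermost '(' = _0, next = _1, ...
Query node: G
Path from root: _0 -> _4 -> G
Depth of G: 2 (number of edges from root)

Answer: 2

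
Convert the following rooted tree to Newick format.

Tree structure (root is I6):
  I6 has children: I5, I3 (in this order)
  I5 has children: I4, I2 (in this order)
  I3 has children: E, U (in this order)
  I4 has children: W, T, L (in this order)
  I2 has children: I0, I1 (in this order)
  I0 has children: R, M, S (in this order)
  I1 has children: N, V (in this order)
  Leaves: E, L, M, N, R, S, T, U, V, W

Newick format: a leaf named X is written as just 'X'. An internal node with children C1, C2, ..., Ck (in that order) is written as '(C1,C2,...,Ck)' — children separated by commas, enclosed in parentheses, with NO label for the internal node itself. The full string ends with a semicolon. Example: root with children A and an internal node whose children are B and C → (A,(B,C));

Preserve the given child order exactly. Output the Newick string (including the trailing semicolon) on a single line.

Answer: (((W,T,L),((R,M,S),(N,V))),(E,U));

Derivation:
internal I6 with children ['I5', 'I3']
  internal I5 with children ['I4', 'I2']
    internal I4 with children ['W', 'T', 'L']
      leaf 'W' → 'W'
      leaf 'T' → 'T'
      leaf 'L' → 'L'
    → '(W,T,L)'
    internal I2 with children ['I0', 'I1']
      internal I0 with children ['R', 'M', 'S']
        leaf 'R' → 'R'
        leaf 'M' → 'M'
        leaf 'S' → 'S'
      → '(R,M,S)'
      internal I1 with children ['N', 'V']
        leaf 'N' → 'N'
        leaf 'V' → 'V'
      → '(N,V)'
    → '((R,M,S),(N,V))'
  → '((W,T,L),((R,M,S),(N,V)))'
  internal I3 with children ['E', 'U']
    leaf 'E' → 'E'
    leaf 'U' → 'U'
  → '(E,U)'
→ '(((W,T,L),((R,M,S),(N,V))),(E,U))'
Final: (((W,T,L),((R,M,S),(N,V))),(E,U));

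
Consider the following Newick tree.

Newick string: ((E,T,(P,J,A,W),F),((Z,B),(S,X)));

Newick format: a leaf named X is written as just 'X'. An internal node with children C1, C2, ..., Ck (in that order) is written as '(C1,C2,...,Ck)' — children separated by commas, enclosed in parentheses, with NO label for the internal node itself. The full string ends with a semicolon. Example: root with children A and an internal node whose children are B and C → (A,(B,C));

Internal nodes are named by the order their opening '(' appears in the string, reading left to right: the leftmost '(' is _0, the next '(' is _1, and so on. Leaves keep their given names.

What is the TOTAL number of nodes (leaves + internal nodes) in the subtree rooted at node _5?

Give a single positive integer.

Newick: ((E,T,(P,J,A,W),F),((Z,B),(S,X)));
Locate _5: it is the '(' at position 26 (the 6th '(' reading left to right).
Query: subtree rooted at _5
_5: subtree_size = 1 + 2
  S: subtree_size = 1 + 0
  X: subtree_size = 1 + 0
Total subtree size of _5: 3

Answer: 3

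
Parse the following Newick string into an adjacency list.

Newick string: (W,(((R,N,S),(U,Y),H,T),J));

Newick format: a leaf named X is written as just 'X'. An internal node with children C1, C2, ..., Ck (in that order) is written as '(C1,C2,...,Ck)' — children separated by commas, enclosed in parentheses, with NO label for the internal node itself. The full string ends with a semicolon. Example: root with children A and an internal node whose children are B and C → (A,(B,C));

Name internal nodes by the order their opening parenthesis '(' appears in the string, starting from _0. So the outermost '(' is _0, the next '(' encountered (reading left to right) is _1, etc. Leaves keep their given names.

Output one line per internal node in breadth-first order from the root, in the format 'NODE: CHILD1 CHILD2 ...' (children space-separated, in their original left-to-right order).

Answer: _0: W _1
_1: _2 J
_2: _3 _4 H T
_3: R N S
_4: U Y

Derivation:
Input: (W,(((R,N,S),(U,Y),H,T),J));
Scanning left-to-right, naming '(' by encounter order:
  pos 0: '(' -> open internal node _0 (depth 1)
  pos 3: '(' -> open internal node _1 (depth 2)
  pos 4: '(' -> open internal node _2 (depth 3)
  pos 5: '(' -> open internal node _3 (depth 4)
  pos 11: ')' -> close internal node _3 (now at depth 3)
  pos 13: '(' -> open internal node _4 (depth 4)
  pos 17: ')' -> close internal node _4 (now at depth 3)
  pos 22: ')' -> close internal node _2 (now at depth 2)
  pos 25: ')' -> close internal node _1 (now at depth 1)
  pos 26: ')' -> close internal node _0 (now at depth 0)
Total internal nodes: 5
BFS adjacency from root:
  _0: W _1
  _1: _2 J
  _2: _3 _4 H T
  _3: R N S
  _4: U Y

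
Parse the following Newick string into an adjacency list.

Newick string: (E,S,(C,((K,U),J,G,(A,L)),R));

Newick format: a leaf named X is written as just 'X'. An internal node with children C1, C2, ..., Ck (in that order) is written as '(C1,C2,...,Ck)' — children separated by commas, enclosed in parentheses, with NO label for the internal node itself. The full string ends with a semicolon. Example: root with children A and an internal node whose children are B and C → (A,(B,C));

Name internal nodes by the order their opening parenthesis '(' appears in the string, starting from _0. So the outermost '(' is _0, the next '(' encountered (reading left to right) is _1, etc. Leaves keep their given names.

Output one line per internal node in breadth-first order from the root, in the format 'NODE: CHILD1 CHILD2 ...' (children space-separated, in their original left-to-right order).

Answer: _0: E S _1
_1: C _2 R
_2: _3 J G _4
_3: K U
_4: A L

Derivation:
Input: (E,S,(C,((K,U),J,G,(A,L)),R));
Scanning left-to-right, naming '(' by encounter order:
  pos 0: '(' -> open internal node _0 (depth 1)
  pos 5: '(' -> open internal node _1 (depth 2)
  pos 8: '(' -> open internal node _2 (depth 3)
  pos 9: '(' -> open internal node _3 (depth 4)
  pos 13: ')' -> close internal node _3 (now at depth 3)
  pos 19: '(' -> open internal node _4 (depth 4)
  pos 23: ')' -> close internal node _4 (now at depth 3)
  pos 24: ')' -> close internal node _2 (now at depth 2)
  pos 27: ')' -> close internal node _1 (now at depth 1)
  pos 28: ')' -> close internal node _0 (now at depth 0)
Total internal nodes: 5
BFS adjacency from root:
  _0: E S _1
  _1: C _2 R
  _2: _3 J G _4
  _3: K U
  _4: A L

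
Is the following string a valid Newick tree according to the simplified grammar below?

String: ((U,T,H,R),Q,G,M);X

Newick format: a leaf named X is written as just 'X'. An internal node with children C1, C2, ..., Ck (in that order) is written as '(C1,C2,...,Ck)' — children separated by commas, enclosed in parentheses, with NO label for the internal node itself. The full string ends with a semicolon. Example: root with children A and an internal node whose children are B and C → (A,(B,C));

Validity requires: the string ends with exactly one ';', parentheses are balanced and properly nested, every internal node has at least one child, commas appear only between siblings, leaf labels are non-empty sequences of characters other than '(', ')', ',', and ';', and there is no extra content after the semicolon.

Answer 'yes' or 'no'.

Input: ((U,T,H,R),Q,G,M);X
Paren balance: 2 '(' vs 2 ')' OK
Ends with single ';': False
Full parse: FAILS (must end with ;)
Valid: False

Answer: no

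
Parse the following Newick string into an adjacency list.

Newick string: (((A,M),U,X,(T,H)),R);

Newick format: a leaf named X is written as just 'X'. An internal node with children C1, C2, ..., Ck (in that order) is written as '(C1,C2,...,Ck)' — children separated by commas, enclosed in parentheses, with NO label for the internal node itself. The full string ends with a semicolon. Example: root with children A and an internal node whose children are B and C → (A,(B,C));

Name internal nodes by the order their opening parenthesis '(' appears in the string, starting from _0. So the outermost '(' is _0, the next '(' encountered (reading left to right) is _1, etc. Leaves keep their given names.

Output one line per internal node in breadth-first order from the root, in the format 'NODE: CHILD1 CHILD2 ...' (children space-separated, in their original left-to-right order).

Input: (((A,M),U,X,(T,H)),R);
Scanning left-to-right, naming '(' by encounter order:
  pos 0: '(' -> open internal node _0 (depth 1)
  pos 1: '(' -> open internal node _1 (depth 2)
  pos 2: '(' -> open internal node _2 (depth 3)
  pos 6: ')' -> close internal node _2 (now at depth 2)
  pos 12: '(' -> open internal node _3 (depth 3)
  pos 16: ')' -> close internal node _3 (now at depth 2)
  pos 17: ')' -> close internal node _1 (now at depth 1)
  pos 20: ')' -> close internal node _0 (now at depth 0)
Total internal nodes: 4
BFS adjacency from root:
  _0: _1 R
  _1: _2 U X _3
  _2: A M
  _3: T H

Answer: _0: _1 R
_1: _2 U X _3
_2: A M
_3: T H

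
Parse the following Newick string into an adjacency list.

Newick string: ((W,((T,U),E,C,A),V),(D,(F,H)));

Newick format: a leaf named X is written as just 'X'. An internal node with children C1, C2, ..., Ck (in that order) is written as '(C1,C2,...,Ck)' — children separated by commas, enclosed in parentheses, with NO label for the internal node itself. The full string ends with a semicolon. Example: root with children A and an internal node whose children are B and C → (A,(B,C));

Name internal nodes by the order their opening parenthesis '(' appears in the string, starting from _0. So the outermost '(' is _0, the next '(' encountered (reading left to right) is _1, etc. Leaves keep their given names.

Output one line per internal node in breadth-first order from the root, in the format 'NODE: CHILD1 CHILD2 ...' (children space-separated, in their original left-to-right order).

Input: ((W,((T,U),E,C,A),V),(D,(F,H)));
Scanning left-to-right, naming '(' by encounter order:
  pos 0: '(' -> open internal node _0 (depth 1)
  pos 1: '(' -> open internal node _1 (depth 2)
  pos 4: '(' -> open internal node _2 (depth 3)
  pos 5: '(' -> open internal node _3 (depth 4)
  pos 9: ')' -> close internal node _3 (now at depth 3)
  pos 16: ')' -> close internal node _2 (now at depth 2)
  pos 19: ')' -> close internal node _1 (now at depth 1)
  pos 21: '(' -> open internal node _4 (depth 2)
  pos 24: '(' -> open internal node _5 (depth 3)
  pos 28: ')' -> close internal node _5 (now at depth 2)
  pos 29: ')' -> close internal node _4 (now at depth 1)
  pos 30: ')' -> close internal node _0 (now at depth 0)
Total internal nodes: 6
BFS adjacency from root:
  _0: _1 _4
  _1: W _2 V
  _4: D _5
  _2: _3 E C A
  _5: F H
  _3: T U

Answer: _0: _1 _4
_1: W _2 V
_4: D _5
_2: _3 E C A
_5: F H
_3: T U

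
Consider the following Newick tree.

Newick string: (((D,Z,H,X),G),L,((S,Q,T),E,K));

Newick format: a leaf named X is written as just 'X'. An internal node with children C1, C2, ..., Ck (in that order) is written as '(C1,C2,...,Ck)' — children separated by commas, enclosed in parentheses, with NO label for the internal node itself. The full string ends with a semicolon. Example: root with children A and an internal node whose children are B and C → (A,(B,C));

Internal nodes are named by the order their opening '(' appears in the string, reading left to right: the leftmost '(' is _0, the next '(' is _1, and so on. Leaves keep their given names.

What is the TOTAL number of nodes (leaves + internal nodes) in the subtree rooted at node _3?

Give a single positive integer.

Newick: (((D,Z,H,X),G),L,((S,Q,T),E,K));
Locate _3: it is the '(' at position 17 (the 4th '(' reading left to right).
Query: subtree rooted at _3
_3: subtree_size = 1 + 6
  _4: subtree_size = 1 + 3
    S: subtree_size = 1 + 0
    Q: subtree_size = 1 + 0
    T: subtree_size = 1 + 0
  E: subtree_size = 1 + 0
  K: subtree_size = 1 + 0
Total subtree size of _3: 7

Answer: 7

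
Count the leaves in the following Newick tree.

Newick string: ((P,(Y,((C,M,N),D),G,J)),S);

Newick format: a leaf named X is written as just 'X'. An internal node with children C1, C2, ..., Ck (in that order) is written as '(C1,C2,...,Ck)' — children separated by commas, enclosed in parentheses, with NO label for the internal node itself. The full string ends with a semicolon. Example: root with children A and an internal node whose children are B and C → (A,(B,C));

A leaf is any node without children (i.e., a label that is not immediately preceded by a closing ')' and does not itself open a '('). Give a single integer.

Answer: 9

Derivation:
Newick: ((P,(Y,((C,M,N),D),G,J)),S);
Scan left-to-right; a leaf is any maximal label run not followed by '(':
  pos 2: leaf 'P' → count = 1
  pos 5: leaf 'Y' → count = 2
  pos 9: leaf 'C' → count = 3
  pos 11: leaf 'M' → count = 4
  pos 13: leaf 'N' → count = 5
  pos 16: leaf 'D' → count = 6
  pos 19: leaf 'G' → count = 7
  pos 21: leaf 'J' → count = 8
  pos 25: leaf 'S' → count = 9
Total leaves: 9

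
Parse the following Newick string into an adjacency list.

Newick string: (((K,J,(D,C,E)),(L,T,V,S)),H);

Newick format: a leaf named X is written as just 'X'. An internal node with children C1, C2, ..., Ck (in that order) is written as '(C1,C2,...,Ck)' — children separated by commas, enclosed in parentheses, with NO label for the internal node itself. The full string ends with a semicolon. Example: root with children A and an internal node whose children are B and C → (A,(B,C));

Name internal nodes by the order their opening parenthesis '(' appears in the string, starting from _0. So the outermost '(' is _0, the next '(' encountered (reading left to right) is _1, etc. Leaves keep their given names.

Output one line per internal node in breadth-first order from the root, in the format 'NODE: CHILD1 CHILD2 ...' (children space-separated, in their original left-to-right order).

Answer: _0: _1 H
_1: _2 _4
_2: K J _3
_4: L T V S
_3: D C E

Derivation:
Input: (((K,J,(D,C,E)),(L,T,V,S)),H);
Scanning left-to-right, naming '(' by encounter order:
  pos 0: '(' -> open internal node _0 (depth 1)
  pos 1: '(' -> open internal node _1 (depth 2)
  pos 2: '(' -> open internal node _2 (depth 3)
  pos 7: '(' -> open internal node _3 (depth 4)
  pos 13: ')' -> close internal node _3 (now at depth 3)
  pos 14: ')' -> close internal node _2 (now at depth 2)
  pos 16: '(' -> open internal node _4 (depth 3)
  pos 24: ')' -> close internal node _4 (now at depth 2)
  pos 25: ')' -> close internal node _1 (now at depth 1)
  pos 28: ')' -> close internal node _0 (now at depth 0)
Total internal nodes: 5
BFS adjacency from root:
  _0: _1 H
  _1: _2 _4
  _2: K J _3
  _4: L T V S
  _3: D C E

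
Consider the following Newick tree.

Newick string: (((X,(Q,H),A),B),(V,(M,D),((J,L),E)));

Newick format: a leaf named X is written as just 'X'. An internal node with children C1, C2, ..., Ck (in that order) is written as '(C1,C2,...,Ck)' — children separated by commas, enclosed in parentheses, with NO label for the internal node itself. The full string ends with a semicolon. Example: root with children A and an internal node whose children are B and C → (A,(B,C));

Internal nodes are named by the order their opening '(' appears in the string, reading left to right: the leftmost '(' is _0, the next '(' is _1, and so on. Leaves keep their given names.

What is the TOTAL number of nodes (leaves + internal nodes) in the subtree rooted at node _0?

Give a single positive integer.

Newick: (((X,(Q,H),A),B),(V,(M,D),((J,L),E)));
Locate _0: it is the '(' at position 0 (the 1st '(' reading left to right).
Query: subtree rooted at _0
_0: subtree_size = 1 + 18
  _1: subtree_size = 1 + 7
    _2: subtree_size = 1 + 5
      X: subtree_size = 1 + 0
      _3: subtree_size = 1 + 2
        Q: subtree_size = 1 + 0
        H: subtree_size = 1 + 0
      A: subtree_size = 1 + 0
    B: subtree_size = 1 + 0
  _4: subtree_size = 1 + 9
    V: subtree_size = 1 + 0
    _5: subtree_size = 1 + 2
      M: subtree_size = 1 + 0
      D: subtree_size = 1 + 0
    _6: subtree_size = 1 + 4
      _7: subtree_size = 1 + 2
        J: subtree_size = 1 + 0
        L: subtree_size = 1 + 0
      E: subtree_size = 1 + 0
Total subtree size of _0: 19

Answer: 19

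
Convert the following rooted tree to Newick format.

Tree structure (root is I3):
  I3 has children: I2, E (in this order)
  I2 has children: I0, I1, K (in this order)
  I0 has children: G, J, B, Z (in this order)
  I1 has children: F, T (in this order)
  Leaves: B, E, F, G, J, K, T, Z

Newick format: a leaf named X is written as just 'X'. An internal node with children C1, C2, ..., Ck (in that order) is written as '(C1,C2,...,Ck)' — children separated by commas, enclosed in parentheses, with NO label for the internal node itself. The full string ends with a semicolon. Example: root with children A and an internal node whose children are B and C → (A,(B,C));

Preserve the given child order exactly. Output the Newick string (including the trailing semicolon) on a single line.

Answer: (((G,J,B,Z),(F,T),K),E);

Derivation:
internal I3 with children ['I2', 'E']
  internal I2 with children ['I0', 'I1', 'K']
    internal I0 with children ['G', 'J', 'B', 'Z']
      leaf 'G' → 'G'
      leaf 'J' → 'J'
      leaf 'B' → 'B'
      leaf 'Z' → 'Z'
    → '(G,J,B,Z)'
    internal I1 with children ['F', 'T']
      leaf 'F' → 'F'
      leaf 'T' → 'T'
    → '(F,T)'
    leaf 'K' → 'K'
  → '((G,J,B,Z),(F,T),K)'
  leaf 'E' → 'E'
→ '(((G,J,B,Z),(F,T),K),E)'
Final: (((G,J,B,Z),(F,T),K),E);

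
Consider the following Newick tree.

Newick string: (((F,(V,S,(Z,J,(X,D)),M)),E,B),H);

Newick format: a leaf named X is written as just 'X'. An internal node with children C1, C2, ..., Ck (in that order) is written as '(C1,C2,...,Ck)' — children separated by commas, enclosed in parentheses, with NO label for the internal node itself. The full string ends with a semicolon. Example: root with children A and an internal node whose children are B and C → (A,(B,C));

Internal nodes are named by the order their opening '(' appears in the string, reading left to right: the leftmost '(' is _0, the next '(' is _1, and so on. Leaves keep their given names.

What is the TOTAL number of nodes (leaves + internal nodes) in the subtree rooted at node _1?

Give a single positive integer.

Newick: (((F,(V,S,(Z,J,(X,D)),M)),E,B),H);
Locate _1: it is the '(' at position 1 (the 2nd '(' reading left to right).
Query: subtree rooted at _1
_1: subtree_size = 1 + 14
  _2: subtree_size = 1 + 11
    F: subtree_size = 1 + 0
    _3: subtree_size = 1 + 9
      V: subtree_size = 1 + 0
      S: subtree_size = 1 + 0
      _4: subtree_size = 1 + 5
        Z: subtree_size = 1 + 0
        J: subtree_size = 1 + 0
        _5: subtree_size = 1 + 2
          X: subtree_size = 1 + 0
          D: subtree_size = 1 + 0
      M: subtree_size = 1 + 0
  E: subtree_size = 1 + 0
  B: subtree_size = 1 + 0
Total subtree size of _1: 15

Answer: 15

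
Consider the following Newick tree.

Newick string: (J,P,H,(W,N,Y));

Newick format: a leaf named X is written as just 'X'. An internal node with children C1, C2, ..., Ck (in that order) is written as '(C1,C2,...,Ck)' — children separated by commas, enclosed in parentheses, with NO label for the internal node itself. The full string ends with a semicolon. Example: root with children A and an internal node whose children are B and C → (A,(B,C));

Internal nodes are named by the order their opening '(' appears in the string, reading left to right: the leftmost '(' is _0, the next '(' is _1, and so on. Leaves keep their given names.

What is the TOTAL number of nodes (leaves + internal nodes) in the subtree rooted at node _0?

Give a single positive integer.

Newick: (J,P,H,(W,N,Y));
Locate _0: it is the '(' at position 0 (the 1st '(' reading left to right).
Query: subtree rooted at _0
_0: subtree_size = 1 + 7
  J: subtree_size = 1 + 0
  P: subtree_size = 1 + 0
  H: subtree_size = 1 + 0
  _1: subtree_size = 1 + 3
    W: subtree_size = 1 + 0
    N: subtree_size = 1 + 0
    Y: subtree_size = 1 + 0
Total subtree size of _0: 8

Answer: 8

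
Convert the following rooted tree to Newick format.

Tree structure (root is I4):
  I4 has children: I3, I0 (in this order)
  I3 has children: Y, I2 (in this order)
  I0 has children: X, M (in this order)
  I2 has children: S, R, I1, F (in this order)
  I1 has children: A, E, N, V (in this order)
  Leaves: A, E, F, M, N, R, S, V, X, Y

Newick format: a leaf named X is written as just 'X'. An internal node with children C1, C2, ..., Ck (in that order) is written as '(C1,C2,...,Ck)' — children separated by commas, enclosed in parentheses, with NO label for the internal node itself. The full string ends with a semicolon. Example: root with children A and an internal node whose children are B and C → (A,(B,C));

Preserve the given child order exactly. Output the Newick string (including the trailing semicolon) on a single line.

internal I4 with children ['I3', 'I0']
  internal I3 with children ['Y', 'I2']
    leaf 'Y' → 'Y'
    internal I2 with children ['S', 'R', 'I1', 'F']
      leaf 'S' → 'S'
      leaf 'R' → 'R'
      internal I1 with children ['A', 'E', 'N', 'V']
        leaf 'A' → 'A'
        leaf 'E' → 'E'
        leaf 'N' → 'N'
        leaf 'V' → 'V'
      → '(A,E,N,V)'
      leaf 'F' → 'F'
    → '(S,R,(A,E,N,V),F)'
  → '(Y,(S,R,(A,E,N,V),F))'
  internal I0 with children ['X', 'M']
    leaf 'X' → 'X'
    leaf 'M' → 'M'
  → '(X,M)'
→ '((Y,(S,R,(A,E,N,V),F)),(X,M))'
Final: ((Y,(S,R,(A,E,N,V),F)),(X,M));

Answer: ((Y,(S,R,(A,E,N,V),F)),(X,M));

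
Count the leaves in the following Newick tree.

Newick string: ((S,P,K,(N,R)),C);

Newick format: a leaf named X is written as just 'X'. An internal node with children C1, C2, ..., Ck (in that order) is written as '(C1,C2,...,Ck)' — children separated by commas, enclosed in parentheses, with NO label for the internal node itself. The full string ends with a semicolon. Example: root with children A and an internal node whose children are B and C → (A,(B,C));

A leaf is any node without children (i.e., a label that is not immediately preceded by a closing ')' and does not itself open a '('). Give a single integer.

Answer: 6

Derivation:
Newick: ((S,P,K,(N,R)),C);
Scan left-to-right; a leaf is any maximal label run not followed by '(':
  pos 2: leaf 'S' → count = 1
  pos 4: leaf 'P' → count = 2
  pos 6: leaf 'K' → count = 3
  pos 9: leaf 'N' → count = 4
  pos 11: leaf 'R' → count = 5
  pos 15: leaf 'C' → count = 6
Total leaves: 6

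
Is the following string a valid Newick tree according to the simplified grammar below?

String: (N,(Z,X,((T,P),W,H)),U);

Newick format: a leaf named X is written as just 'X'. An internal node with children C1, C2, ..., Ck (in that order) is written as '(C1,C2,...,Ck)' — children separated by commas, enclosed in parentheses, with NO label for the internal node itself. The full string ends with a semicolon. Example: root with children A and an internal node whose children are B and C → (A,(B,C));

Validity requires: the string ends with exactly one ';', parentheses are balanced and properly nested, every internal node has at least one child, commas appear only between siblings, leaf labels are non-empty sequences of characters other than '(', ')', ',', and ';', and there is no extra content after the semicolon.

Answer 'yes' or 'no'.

Answer: yes

Derivation:
Input: (N,(Z,X,((T,P),W,H)),U);
Paren balance: 4 '(' vs 4 ')' OK
Ends with single ';': True
Full parse: OK
Valid: True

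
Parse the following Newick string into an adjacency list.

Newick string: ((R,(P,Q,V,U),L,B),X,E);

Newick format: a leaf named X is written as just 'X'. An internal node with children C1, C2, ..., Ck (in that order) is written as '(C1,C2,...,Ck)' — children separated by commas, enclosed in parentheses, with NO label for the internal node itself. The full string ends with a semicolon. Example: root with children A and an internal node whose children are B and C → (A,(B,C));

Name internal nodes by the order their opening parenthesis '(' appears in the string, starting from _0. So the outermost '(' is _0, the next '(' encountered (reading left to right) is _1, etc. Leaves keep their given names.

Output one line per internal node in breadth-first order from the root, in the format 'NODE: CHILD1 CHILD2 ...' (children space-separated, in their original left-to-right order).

Input: ((R,(P,Q,V,U),L,B),X,E);
Scanning left-to-right, naming '(' by encounter order:
  pos 0: '(' -> open internal node _0 (depth 1)
  pos 1: '(' -> open internal node _1 (depth 2)
  pos 4: '(' -> open internal node _2 (depth 3)
  pos 12: ')' -> close internal node _2 (now at depth 2)
  pos 17: ')' -> close internal node _1 (now at depth 1)
  pos 22: ')' -> close internal node _0 (now at depth 0)
Total internal nodes: 3
BFS adjacency from root:
  _0: _1 X E
  _1: R _2 L B
  _2: P Q V U

Answer: _0: _1 X E
_1: R _2 L B
_2: P Q V U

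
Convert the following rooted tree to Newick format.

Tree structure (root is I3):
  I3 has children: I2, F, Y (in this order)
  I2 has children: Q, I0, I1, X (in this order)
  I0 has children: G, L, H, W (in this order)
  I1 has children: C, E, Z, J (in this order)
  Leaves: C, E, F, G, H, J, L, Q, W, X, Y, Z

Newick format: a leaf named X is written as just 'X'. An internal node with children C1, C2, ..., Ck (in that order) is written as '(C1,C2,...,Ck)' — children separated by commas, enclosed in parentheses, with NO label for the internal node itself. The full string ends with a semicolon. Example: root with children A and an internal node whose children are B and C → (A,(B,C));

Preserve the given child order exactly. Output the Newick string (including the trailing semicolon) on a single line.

Answer: ((Q,(G,L,H,W),(C,E,Z,J),X),F,Y);

Derivation:
internal I3 with children ['I2', 'F', 'Y']
  internal I2 with children ['Q', 'I0', 'I1', 'X']
    leaf 'Q' → 'Q'
    internal I0 with children ['G', 'L', 'H', 'W']
      leaf 'G' → 'G'
      leaf 'L' → 'L'
      leaf 'H' → 'H'
      leaf 'W' → 'W'
    → '(G,L,H,W)'
    internal I1 with children ['C', 'E', 'Z', 'J']
      leaf 'C' → 'C'
      leaf 'E' → 'E'
      leaf 'Z' → 'Z'
      leaf 'J' → 'J'
    → '(C,E,Z,J)'
    leaf 'X' → 'X'
  → '(Q,(G,L,H,W),(C,E,Z,J),X)'
  leaf 'F' → 'F'
  leaf 'Y' → 'Y'
→ '((Q,(G,L,H,W),(C,E,Z,J),X),F,Y)'
Final: ((Q,(G,L,H,W),(C,E,Z,J),X),F,Y);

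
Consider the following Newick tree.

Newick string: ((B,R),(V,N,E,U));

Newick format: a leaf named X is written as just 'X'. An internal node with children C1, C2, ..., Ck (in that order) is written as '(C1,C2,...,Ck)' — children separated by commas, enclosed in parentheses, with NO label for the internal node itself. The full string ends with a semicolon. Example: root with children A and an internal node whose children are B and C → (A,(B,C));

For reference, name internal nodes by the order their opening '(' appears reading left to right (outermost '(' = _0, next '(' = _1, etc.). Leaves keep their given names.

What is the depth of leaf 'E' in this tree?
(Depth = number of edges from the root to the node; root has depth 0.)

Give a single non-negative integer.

Answer: 2

Derivation:
Newick: ((B,R),(V,N,E,U));
Naming internals by '(' encounter order: outermost '(' = _0, next = _1, ...
Query node: E
Path from root: _0 -> _2 -> E
Depth of E: 2 (number of edges from root)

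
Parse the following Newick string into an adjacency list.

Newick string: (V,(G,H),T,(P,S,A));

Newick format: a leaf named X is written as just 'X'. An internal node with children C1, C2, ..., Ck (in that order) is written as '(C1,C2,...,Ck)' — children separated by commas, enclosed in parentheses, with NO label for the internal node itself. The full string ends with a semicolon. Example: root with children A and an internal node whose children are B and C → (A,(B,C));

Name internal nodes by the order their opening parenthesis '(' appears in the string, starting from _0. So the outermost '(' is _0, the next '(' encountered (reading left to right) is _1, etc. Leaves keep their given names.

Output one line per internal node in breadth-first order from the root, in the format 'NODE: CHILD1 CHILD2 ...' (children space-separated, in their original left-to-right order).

Input: (V,(G,H),T,(P,S,A));
Scanning left-to-right, naming '(' by encounter order:
  pos 0: '(' -> open internal node _0 (depth 1)
  pos 3: '(' -> open internal node _1 (depth 2)
  pos 7: ')' -> close internal node _1 (now at depth 1)
  pos 11: '(' -> open internal node _2 (depth 2)
  pos 17: ')' -> close internal node _2 (now at depth 1)
  pos 18: ')' -> close internal node _0 (now at depth 0)
Total internal nodes: 3
BFS adjacency from root:
  _0: V _1 T _2
  _1: G H
  _2: P S A

Answer: _0: V _1 T _2
_1: G H
_2: P S A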